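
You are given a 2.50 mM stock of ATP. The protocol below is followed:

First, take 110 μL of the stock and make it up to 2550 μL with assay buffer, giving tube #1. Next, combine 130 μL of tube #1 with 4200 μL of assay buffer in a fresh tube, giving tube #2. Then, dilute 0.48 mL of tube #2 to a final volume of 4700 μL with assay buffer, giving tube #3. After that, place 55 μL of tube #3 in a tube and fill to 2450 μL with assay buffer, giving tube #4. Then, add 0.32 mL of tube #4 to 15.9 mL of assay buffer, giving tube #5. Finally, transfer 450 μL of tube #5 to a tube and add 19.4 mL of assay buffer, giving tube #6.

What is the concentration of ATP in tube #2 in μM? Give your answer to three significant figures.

Step 1: 110 μL brought to 2550 μL → factor 2550/110 = 23.182
Step 2: 130 μL + 4200 μL = 4330 μL total → factor 4330/130 = 33.308
Dilution factor through tube #2 = 23.182 × 33.308 = 772.13
[tube #2] = 2.50 mM / 772.13 = 0.003238 mM = 3.24 μM

3.24 μM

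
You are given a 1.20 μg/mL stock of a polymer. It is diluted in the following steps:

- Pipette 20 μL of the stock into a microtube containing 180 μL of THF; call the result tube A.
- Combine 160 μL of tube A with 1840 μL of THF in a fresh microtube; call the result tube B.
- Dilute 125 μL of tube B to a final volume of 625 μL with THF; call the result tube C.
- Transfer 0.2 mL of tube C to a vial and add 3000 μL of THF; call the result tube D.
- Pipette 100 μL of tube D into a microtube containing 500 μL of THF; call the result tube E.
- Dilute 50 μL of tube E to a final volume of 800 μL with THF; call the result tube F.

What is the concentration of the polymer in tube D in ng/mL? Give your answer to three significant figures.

Step 1: 20 μL + 180 μL = 200 μL total → factor 200/20 = 10
Step 2: 160 μL + 1840 μL = 2000 μL total → factor 2000/160 = 12.5
Step 3: 125 μL brought to 625 μL → factor 625/125 = 5
Step 4: 0.2 mL + 3000 μL = 3.2 mL total → factor 3.2/0.2 = 16
Dilution factor through tube D = 10 × 12.5 × 5 × 16 = 10000
[tube D] = 1.20 μg/mL / 10000 = 0.0001200 μg/mL = 0.120 ng/mL

0.120 ng/mL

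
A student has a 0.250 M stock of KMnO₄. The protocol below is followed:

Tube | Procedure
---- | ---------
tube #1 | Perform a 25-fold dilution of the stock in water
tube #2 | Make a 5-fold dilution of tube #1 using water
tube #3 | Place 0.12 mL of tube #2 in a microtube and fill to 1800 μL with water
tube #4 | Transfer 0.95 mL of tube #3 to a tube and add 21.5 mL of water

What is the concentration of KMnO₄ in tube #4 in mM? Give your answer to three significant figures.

Step 1: 25-fold → factor 25
Step 2: 5-fold → factor 5
Step 3: 0.12 mL brought to 1800 μL → factor 1.8/0.12 = 15
Step 4: 0.95 mL + 21.5 mL = 22.45 mL total → factor 22.45/0.95 = 23.632
Overall dilution factor = 25 × 5 × 15 × 23.632 = 44309
Final = 0.250 M / 44309 = 5.642 × 10^-6 M = 0.00564 mM

0.00564 mM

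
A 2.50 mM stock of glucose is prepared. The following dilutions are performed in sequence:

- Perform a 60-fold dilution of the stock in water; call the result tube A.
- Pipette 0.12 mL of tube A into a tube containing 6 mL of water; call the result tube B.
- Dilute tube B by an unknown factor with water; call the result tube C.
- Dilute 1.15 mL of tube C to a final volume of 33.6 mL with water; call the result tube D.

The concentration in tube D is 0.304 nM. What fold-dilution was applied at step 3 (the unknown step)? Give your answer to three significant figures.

92.0-fold

Step 1: 60-fold → factor 60
Step 2: 0.12 mL + 6 mL = 6.12 mL total → factor 6.12/0.12 = 51
Step 3: unknown factor x
Step 4: 1.15 mL brought to 33.6 mL → factor 33.6/1.15 = 29.217
Product of known-step factors = 89405
Overall factor = 2.50 mM / (0.304 nM) = 8.2237 × 10^6
x = 8.2237 × 10^6 / 89405 = 92.0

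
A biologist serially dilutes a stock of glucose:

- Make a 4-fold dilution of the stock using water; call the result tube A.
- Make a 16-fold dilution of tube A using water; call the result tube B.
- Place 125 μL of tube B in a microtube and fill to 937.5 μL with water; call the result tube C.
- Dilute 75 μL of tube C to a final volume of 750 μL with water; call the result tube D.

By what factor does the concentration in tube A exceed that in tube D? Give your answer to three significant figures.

1.20 × 10^3

Step 1: 4-fold → factor 4
Step 2: 16-fold → factor 16
Step 3: 125 μL brought to 937.5 μL → factor 937.5/125 = 7.5
Step 4: 75 μL brought to 750 μL → factor 750/75 = 10
Dilution factor to tube A = 4; to tube D = 4800
[tube A]/[tube D] = (factor to tube D)/(factor to tube A) = 4800/4 = 1.20 × 10^3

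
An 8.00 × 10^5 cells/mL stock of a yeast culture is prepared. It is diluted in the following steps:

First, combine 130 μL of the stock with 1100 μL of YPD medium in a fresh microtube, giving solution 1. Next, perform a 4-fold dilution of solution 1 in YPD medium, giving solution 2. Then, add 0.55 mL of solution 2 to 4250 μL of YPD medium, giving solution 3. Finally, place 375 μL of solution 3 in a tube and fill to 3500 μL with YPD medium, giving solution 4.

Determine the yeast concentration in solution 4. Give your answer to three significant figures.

Step 1: 130 μL + 1100 μL = 1230 μL total → factor 1230/130 = 9.4615
Step 2: 4-fold → factor 4
Step 3: 0.55 mL + 4250 μL = 4.8 mL total → factor 4.8/0.55 = 8.7273
Step 4: 375 μL brought to 3500 μL → factor 3500/375 = 9.3333
Overall dilution factor = 9.4615 × 4 × 8.7273 × 9.3333 = 3082.7
Final = 8.00 × 10^5 cells/mL / 3082.7 = 260 cells/mL

260 cells/mL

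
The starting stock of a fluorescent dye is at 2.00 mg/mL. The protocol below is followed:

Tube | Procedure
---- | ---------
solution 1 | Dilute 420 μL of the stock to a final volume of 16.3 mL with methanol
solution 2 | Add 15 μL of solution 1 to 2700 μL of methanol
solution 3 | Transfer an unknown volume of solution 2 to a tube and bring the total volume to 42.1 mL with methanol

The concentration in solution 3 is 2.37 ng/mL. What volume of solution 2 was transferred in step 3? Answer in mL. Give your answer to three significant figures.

Step 1: 420 μL brought to 16.3 mL → factor 16300/420 = 38.81
Step 2: 15 μL + 2700 μL = 2715 μL total → factor 2715/15 = 181
Step 3: v brought to 42.1 mL → factor = 42.1 mL/v
Product of known-step factors = 7024.5
Overall factor = 2.00 mg/mL / (2.37 ng/mL) = 8.4388 × 10^5
Step-3 factor = 8.4388 × 10^5 / 7024.5 = 120.13
v = 42.1 mL / 120.13 = 0.350 mL

0.350 mL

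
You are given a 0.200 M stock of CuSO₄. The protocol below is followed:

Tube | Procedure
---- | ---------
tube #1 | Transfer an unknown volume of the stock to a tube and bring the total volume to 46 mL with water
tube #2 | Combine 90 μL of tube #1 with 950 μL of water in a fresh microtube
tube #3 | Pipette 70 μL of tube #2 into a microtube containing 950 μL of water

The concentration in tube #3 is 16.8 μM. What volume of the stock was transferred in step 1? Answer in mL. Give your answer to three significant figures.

0.651 mL

Step 1: v brought to 46 mL → factor = 46 mL/v
Step 2: 90 μL + 950 μL = 1040 μL total → factor 1040/90 = 11.556
Step 3: 70 μL + 950 μL = 1020 μL total → factor 1020/70 = 14.571
Product of known-step factors = 168.38
Overall factor = 0.200 M / (16.8 μM) = 11905
Step-1 factor = 11905 / 168.38 = 70.701
v = 46 mL / 70.701 = 0.651 mL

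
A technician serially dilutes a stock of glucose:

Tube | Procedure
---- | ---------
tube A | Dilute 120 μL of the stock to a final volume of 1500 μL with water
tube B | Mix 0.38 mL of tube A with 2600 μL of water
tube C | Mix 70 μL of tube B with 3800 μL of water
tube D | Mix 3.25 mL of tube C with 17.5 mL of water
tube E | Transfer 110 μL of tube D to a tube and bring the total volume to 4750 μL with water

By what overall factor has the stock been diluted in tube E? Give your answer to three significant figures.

Step 1: 120 μL brought to 1500 μL → factor 1500/120 = 12.5
Step 2: 0.38 mL + 2600 μL = 2.98 mL total → factor 2.98/0.38 = 7.8421
Step 3: 70 μL + 3800 μL = 3870 μL total → factor 3870/70 = 55.286
Step 4: 3.25 mL + 17.5 mL = 20.75 mL total → factor 20.75/3.25 = 6.3846
Step 5: 110 μL brought to 4750 μL → factor 4750/110 = 43.182
Overall dilution factor = 12.5 × 7.8421 × 55.286 × 6.3846 × 43.182 = 1.4941 × 10^6

1.49 × 10^6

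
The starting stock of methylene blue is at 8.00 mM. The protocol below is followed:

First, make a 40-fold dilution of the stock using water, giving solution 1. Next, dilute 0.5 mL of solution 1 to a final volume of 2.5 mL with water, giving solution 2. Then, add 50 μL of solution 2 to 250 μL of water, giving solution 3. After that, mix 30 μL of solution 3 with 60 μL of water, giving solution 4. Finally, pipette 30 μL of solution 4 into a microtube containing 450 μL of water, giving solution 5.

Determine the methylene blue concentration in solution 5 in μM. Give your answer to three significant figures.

Step 1: 40-fold → factor 40
Step 2: 0.5 mL brought to 2.5 mL → factor 2.5/0.5 = 5
Step 3: 50 μL + 250 μL = 300 μL total → factor 300/50 = 6
Step 4: 30 μL + 60 μL = 90 μL total → factor 90/30 = 3
Step 5: 30 μL + 450 μL = 480 μL total → factor 480/30 = 16
Overall dilution factor = 40 × 5 × 6 × 3 × 16 = 57600
Final = 8.00 mM / 57600 = 0.0001389 mM = 0.139 μM

0.139 μM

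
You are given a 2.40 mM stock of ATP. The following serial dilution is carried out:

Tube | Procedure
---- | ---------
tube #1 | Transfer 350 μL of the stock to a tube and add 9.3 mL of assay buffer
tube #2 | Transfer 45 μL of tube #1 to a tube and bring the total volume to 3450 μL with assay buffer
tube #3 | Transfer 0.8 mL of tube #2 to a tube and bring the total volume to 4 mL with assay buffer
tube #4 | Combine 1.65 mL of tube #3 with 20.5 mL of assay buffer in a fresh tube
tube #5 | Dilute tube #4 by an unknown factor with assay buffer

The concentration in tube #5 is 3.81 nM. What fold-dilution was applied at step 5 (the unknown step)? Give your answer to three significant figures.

4.44-fold

Step 1: 350 μL + 9.3 mL = 9650 μL total → factor 9650/350 = 27.571
Step 2: 45 μL brought to 3450 μL → factor 3450/45 = 76.667
Step 3: 0.8 mL brought to 4 mL → factor 4/0.8 = 5
Step 4: 1.65 mL + 20.5 mL = 22.15 mL total → factor 22.15/1.65 = 13.424
Step 5: unknown factor x
Product of known-step factors = 1.4188 × 10^5
Overall factor = 2.40 mM / (3.81 nM) = 6.2992 × 10^5
x = 6.2992 × 10^5 / 1.4188 × 10^5 = 4.44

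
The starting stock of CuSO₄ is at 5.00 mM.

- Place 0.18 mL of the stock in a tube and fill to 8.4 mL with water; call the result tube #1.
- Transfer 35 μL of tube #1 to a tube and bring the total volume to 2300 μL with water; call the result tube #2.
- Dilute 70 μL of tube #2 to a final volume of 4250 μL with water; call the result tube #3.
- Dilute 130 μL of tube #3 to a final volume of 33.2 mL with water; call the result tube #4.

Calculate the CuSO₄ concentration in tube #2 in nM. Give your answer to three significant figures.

Step 1: 0.18 mL brought to 8.4 mL → factor 8.4/0.18 = 46.667
Step 2: 35 μL brought to 2300 μL → factor 2300/35 = 65.714
Dilution factor through tube #2 = 46.667 × 65.714 = 3066.7
[tube #2] = 5.00 mM / 3066.7 = 0.001630 mM = 1.63 × 10^3 nM

1.63 × 10^3 nM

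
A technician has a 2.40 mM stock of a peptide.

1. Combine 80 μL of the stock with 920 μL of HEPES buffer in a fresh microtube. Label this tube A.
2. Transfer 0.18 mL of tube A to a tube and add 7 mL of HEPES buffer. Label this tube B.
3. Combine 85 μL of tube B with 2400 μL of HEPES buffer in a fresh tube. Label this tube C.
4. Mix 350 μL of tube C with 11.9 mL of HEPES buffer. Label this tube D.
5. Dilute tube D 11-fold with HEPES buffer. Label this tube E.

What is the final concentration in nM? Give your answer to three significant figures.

Step 1: 80 μL + 920 μL = 1000 μL total → factor 1000/80 = 12.5
Step 2: 0.18 mL + 7 mL = 7.18 mL total → factor 7.18/0.18 = 39.889
Step 3: 85 μL + 2400 μL = 2485 μL total → factor 2485/85 = 29.235
Step 4: 350 μL + 11.9 mL = 12250 μL total → factor 12250/350 = 35
Step 5: 11-fold → factor 11
Overall dilution factor = 12.5 × 39.889 × 29.235 × 35 × 11 = 5.6122 × 10^6
Final = 2.40 mM / 5.6122 × 10^6 = 4.276 × 10^-7 mM = 0.428 nM

0.428 nM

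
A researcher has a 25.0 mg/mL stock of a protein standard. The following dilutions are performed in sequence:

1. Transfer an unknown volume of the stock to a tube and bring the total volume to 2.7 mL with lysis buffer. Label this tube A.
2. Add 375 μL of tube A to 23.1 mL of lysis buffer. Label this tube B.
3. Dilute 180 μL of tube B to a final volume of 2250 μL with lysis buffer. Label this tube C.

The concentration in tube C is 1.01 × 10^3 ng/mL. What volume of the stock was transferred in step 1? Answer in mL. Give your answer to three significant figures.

0.0854 mL

Step 1: v brought to 2.7 mL → factor = 2.7 mL/v
Step 2: 375 μL + 23.1 mL = 23475 μL total → factor 23475/375 = 62.6
Step 3: 180 μL brought to 2250 μL → factor 2250/180 = 12.5
Product of known-step factors = 782.5
Overall factor = 25.0 mg/mL / (1.01 × 10^3 ng/mL) = 24752
Step-1 factor = 24752 / 782.5 = 31.633
v = 2.7 mL / 31.633 = 0.0854 mL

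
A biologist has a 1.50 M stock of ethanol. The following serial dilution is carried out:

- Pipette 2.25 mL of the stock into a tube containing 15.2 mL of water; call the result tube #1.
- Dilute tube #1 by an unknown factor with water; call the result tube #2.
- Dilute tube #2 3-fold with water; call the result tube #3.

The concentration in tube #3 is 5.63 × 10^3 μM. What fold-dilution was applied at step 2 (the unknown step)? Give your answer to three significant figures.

11.5-fold

Step 1: 2.25 mL + 15.2 mL = 17.45 mL total → factor 17.45/2.25 = 7.7556
Step 2: unknown factor x
Step 3: 3-fold → factor 3
Product of known-step factors = 23.267
Overall factor = 1.50 M / (5.63 × 10^3 μM) = 266.43
x = 266.43 / 23.267 = 11.5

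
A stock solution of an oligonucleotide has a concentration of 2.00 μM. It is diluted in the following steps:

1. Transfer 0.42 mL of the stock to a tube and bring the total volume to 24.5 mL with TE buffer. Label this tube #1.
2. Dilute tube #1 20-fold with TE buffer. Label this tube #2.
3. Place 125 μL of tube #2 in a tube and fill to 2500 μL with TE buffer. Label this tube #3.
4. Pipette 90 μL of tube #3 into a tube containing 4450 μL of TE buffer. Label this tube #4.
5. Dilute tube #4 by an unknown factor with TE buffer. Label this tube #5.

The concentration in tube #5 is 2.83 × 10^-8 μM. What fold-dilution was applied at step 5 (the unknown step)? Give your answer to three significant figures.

60.0-fold

Step 1: 0.42 mL brought to 24.5 mL → factor 24.5/0.42 = 58.333
Step 2: 20-fold → factor 20
Step 3: 125 μL brought to 2500 μL → factor 2500/125 = 20
Step 4: 90 μL + 4450 μL = 4540 μL total → factor 4540/90 = 50.444
Step 5: unknown factor x
Product of known-step factors = 1.177 × 10^6
Overall factor = 2.00 μM / (2.83 × 10^-8 μM) = 7.0671 × 10^7
x = 7.0671 × 10^7 / 1.177 × 10^6 = 60.0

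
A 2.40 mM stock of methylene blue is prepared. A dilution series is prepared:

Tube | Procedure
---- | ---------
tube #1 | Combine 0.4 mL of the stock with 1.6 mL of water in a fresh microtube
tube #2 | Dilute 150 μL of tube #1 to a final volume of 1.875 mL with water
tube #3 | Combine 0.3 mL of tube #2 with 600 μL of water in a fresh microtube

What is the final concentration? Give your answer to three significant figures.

0.0128 mM

Step 1: 0.4 mL + 1.6 mL = 2 mL total → factor 2/0.4 = 5
Step 2: 150 μL brought to 1.875 mL → factor 1875/150 = 12.5
Step 3: 0.3 mL + 600 μL = 0.9 mL total → factor 0.9/0.3 = 3
Overall dilution factor = 5 × 12.5 × 3 = 187.5
Final = 2.40 mM / 187.5 = 0.0128 mM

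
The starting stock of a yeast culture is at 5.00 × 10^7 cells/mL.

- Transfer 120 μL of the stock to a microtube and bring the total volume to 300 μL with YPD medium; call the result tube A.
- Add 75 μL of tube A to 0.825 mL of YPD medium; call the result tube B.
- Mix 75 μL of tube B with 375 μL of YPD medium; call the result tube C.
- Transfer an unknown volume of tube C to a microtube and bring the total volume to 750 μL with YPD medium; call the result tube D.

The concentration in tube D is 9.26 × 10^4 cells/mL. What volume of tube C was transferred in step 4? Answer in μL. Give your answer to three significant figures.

250 μL

Step 1: 120 μL brought to 300 μL → factor 300/120 = 2.5
Step 2: 75 μL + 0.825 mL = 900 μL total → factor 900/75 = 12
Step 3: 75 μL + 375 μL = 450 μL total → factor 450/75 = 6
Step 4: v brought to 750 μL → factor = 750 μL/v
Product of known-step factors = 180
Overall factor = 5.00 × 10^7 cells/mL / (9.26 × 10^4 cells/mL) = 539.96
Step-4 factor = 539.96 / 180 = 2.9998
v = 750 μL / 2.9998 = 250 μL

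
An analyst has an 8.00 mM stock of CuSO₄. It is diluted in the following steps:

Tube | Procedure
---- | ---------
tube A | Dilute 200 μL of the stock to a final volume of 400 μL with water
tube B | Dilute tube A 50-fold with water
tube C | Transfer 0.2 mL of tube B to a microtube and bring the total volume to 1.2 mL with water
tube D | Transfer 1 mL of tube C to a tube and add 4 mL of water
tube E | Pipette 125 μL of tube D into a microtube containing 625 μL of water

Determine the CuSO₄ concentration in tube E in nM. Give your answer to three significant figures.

444 nM

Step 1: 200 μL brought to 400 μL → factor 400/200 = 2
Step 2: 50-fold → factor 50
Step 3: 0.2 mL brought to 1.2 mL → factor 1.2/0.2 = 6
Step 4: 1 mL + 4 mL = 5 mL total → factor 5/1 = 5
Step 5: 125 μL + 625 μL = 750 μL total → factor 750/125 = 6
Overall dilution factor = 2 × 50 × 6 × 5 × 6 = 18000
Final = 8.00 mM / 18000 = 0.0004444 mM = 444 nM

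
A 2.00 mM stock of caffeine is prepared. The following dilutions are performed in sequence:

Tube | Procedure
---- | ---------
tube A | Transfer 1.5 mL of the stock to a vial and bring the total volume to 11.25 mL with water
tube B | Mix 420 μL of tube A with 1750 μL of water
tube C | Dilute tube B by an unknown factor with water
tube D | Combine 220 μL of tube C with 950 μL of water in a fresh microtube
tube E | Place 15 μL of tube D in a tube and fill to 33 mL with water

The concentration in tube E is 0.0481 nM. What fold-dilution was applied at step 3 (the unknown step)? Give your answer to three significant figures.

91.7-fold

Step 1: 1.5 mL brought to 11.25 mL → factor 11.25/1.5 = 7.5
Step 2: 420 μL + 1750 μL = 2170 μL total → factor 2170/420 = 5.1667
Step 3: unknown factor x
Step 4: 220 μL + 950 μL = 1170 μL total → factor 1170/220 = 5.3182
Step 5: 15 μL brought to 33 mL → factor 33000/15 = 2200
Product of known-step factors = 4.5338 × 10^5
Overall factor = 2.00 mM / (0.0481 nM) = 4.158 × 10^7
x = 4.158 × 10^7 / 4.5338 × 10^5 = 91.7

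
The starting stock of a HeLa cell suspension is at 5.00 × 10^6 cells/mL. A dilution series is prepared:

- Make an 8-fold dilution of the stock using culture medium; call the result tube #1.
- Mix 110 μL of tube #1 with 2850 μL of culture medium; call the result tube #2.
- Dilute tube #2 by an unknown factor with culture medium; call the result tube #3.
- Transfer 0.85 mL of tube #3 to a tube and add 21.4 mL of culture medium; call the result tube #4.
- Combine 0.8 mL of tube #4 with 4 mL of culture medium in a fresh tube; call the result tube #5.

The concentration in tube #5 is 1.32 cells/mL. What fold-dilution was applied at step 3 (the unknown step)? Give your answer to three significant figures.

112-fold

Step 1: 8-fold → factor 8
Step 2: 110 μL + 2850 μL = 2960 μL total → factor 2960/110 = 26.909
Step 3: unknown factor x
Step 4: 0.85 mL + 21.4 mL = 22.25 mL total → factor 22.25/0.85 = 26.176
Step 5: 0.8 mL + 4 mL = 4.8 mL total → factor 4.8/0.8 = 6
Product of known-step factors = 33810
Overall factor = 5.00 × 10^6 cells/mL / (1.32 cells/mL) = 3.7879 × 10^6
x = 3.7879 × 10^6 / 33810 = 112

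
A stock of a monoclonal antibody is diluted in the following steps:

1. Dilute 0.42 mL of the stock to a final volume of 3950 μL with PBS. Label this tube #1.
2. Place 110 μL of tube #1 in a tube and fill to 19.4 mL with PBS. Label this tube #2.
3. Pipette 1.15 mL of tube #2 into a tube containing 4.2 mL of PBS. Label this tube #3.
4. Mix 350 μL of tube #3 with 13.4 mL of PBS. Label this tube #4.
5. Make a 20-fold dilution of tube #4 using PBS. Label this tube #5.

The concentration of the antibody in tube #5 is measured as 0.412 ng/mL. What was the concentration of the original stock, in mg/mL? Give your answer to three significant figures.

Step 1: 0.42 mL brought to 3950 μL → factor 3.95/0.42 = 9.4048
Step 2: 110 μL brought to 19.4 mL → factor 19400/110 = 176.36
Step 3: 1.15 mL + 4.2 mL = 5.35 mL total → factor 5.35/1.15 = 4.6522
Step 4: 350 μL + 13.4 mL = 13750 μL total → factor 13750/350 = 39.286
Step 5: 20-fold → factor 20
Overall dilution factor = 9.4048 × 176.36 × 4.6522 × 39.286 × 20 = 6.0629 × 10^6
Stock = 0.412 ng/mL × 6.0629 × 10^6 = 2.498 × 10^6 ng/mL = 2.50 mg/mL

2.50 mg/mL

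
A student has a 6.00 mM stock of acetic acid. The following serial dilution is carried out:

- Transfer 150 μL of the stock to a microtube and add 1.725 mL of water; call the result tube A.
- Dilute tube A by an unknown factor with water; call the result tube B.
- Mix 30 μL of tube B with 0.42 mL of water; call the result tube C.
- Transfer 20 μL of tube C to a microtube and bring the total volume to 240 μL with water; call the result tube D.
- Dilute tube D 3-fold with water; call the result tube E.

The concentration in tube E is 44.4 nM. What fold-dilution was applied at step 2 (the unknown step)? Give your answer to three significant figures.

Step 1: 150 μL + 1.725 mL = 1875 μL total → factor 1875/150 = 12.5
Step 2: unknown factor x
Step 3: 30 μL + 0.42 mL = 450 μL total → factor 450/30 = 15
Step 4: 20 μL brought to 240 μL → factor 240/20 = 12
Step 5: 3-fold → factor 3
Product of known-step factors = 6750
Overall factor = 6.00 mM / (44.4 nM) = 1.3514 × 10^5
x = 1.3514 × 10^5 / 6750 = 20.0

20.0-fold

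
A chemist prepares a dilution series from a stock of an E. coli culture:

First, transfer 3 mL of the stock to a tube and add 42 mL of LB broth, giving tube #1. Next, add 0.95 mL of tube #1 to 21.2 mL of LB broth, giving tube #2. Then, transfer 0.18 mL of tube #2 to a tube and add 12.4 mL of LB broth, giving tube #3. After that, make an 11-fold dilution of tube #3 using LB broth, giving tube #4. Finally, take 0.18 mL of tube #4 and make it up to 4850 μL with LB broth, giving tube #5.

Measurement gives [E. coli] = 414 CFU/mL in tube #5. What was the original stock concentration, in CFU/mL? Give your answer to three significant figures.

3.00 × 10^9 CFU/mL

Step 1: 3 mL + 42 mL = 45 mL total → factor 45/3 = 15
Step 2: 0.95 mL + 21.2 mL = 22.15 mL total → factor 22.15/0.95 = 23.316
Step 3: 0.18 mL + 12.4 mL = 12.58 mL total → factor 12.58/0.18 = 69.889
Step 4: 11-fold → factor 11
Step 5: 0.18 mL brought to 4850 μL → factor 4.85/0.18 = 26.944
Overall dilution factor = 15 × 23.316 × 69.889 × 11 × 26.944 = 7.2446 × 10^6
Stock = 414 CFU/mL × 7.2446 × 10^6 = 3.00 × 10^9 CFU/mL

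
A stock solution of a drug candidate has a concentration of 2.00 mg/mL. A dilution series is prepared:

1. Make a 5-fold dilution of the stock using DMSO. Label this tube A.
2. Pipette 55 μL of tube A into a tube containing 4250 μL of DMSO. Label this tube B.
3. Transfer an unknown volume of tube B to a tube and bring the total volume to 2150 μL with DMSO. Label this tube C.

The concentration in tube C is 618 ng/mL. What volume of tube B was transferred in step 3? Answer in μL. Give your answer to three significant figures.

Step 1: 5-fold → factor 5
Step 2: 55 μL + 4250 μL = 4305 μL total → factor 4305/55 = 78.273
Step 3: v brought to 2150 μL → factor = 2150 μL/v
Product of known-step factors = 391.36
Overall factor = 2.00 mg/mL / (618 ng/mL) = 3236.2
Step-3 factor = 3236.2 / 391.36 = 8.2692
v = 2150 μL / 8.2692 = 260 μL

260 μL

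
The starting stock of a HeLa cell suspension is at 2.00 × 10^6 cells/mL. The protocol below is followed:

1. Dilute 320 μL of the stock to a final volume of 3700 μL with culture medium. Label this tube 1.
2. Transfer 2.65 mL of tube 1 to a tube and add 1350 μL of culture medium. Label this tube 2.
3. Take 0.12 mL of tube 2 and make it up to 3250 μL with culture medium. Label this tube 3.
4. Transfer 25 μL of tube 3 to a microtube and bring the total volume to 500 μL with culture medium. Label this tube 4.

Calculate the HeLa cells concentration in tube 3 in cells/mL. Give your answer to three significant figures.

Step 1: 320 μL brought to 3700 μL → factor 3700/320 = 11.562
Step 2: 2.65 mL + 1350 μL = 4 mL total → factor 4/2.65 = 1.5094
Step 3: 0.12 mL brought to 3250 μL → factor 3.25/0.12 = 27.083
Dilution factor through tube 3 = 11.562 × 1.5094 × 27.083 = 472.68
[tube 3] = 2.00 × 10^6 cells/mL / 472.68 = 4.23 × 10^3 cells/mL

4.23 × 10^3 cells/mL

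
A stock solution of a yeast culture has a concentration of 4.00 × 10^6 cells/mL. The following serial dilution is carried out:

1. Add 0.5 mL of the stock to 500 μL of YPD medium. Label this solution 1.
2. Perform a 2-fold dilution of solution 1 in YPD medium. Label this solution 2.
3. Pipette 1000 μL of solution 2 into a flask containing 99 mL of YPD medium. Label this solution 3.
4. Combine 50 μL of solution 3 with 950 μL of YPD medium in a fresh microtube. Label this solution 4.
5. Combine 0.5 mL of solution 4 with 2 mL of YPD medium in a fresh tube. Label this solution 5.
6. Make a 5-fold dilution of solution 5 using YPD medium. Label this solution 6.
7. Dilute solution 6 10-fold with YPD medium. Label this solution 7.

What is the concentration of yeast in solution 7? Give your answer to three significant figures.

2.00 cells/mL

Step 1: 0.5 mL + 500 μL = 1 mL total → factor 1/0.5 = 2
Step 2: 2-fold → factor 2
Step 3: 1000 μL + 99 mL = 1 × 10^5 μL total → factor 1 × 10^5/1000 = 100
Step 4: 50 μL + 950 μL = 1000 μL total → factor 1000/50 = 20
Step 5: 0.5 mL + 2 mL = 2.5 mL total → factor 2.5/0.5 = 5
Step 6: 5-fold → factor 5
Step 7: 10-fold → factor 10
Overall dilution factor = 2 × 2 × 100 × 20 × 5 × 5 × 10 = 2 × 10^6
Final = 4.00 × 10^6 cells/mL / 2 × 10^6 = 2.00 cells/mL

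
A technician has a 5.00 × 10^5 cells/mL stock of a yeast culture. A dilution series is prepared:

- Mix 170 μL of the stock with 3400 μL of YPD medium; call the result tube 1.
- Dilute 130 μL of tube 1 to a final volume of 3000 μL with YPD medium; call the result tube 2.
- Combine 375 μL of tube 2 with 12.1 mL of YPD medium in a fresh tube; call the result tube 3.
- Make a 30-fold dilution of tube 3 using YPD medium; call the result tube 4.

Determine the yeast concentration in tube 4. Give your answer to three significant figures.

Step 1: 170 μL + 3400 μL = 3570 μL total → factor 3570/170 = 21
Step 2: 130 μL brought to 3000 μL → factor 3000/130 = 23.077
Step 3: 375 μL + 12.1 mL = 12475 μL total → factor 12475/375 = 33.267
Step 4: 30-fold → factor 30
Overall dilution factor = 21 × 23.077 × 33.267 × 30 = 4.8365 × 10^5
Final = 5.00 × 10^5 cells/mL / 4.8365 × 10^5 = 1.03 cells/mL

1.03 cells/mL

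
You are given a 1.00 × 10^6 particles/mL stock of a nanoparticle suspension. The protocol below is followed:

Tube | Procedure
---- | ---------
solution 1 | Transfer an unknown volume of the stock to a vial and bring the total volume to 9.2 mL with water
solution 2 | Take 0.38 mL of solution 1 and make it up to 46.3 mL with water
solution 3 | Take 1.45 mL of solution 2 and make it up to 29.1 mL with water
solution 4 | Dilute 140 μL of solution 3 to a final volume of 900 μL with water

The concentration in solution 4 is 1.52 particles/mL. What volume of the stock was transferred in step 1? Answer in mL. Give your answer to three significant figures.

Step 1: v brought to 9.2 mL → factor = 9.2 mL/v
Step 2: 0.38 mL brought to 46.3 mL → factor 46.3/0.38 = 121.84
Step 3: 1.45 mL brought to 29.1 mL → factor 29.1/1.45 = 20.069
Step 4: 140 μL brought to 900 μL → factor 900/140 = 6.4286
Product of known-step factors = 15719
Overall factor = 1.00 × 10^6 particles/mL / (1.52 particles/mL) = 6.5789 × 10^5
Step-1 factor = 6.5789 × 10^5 / 15719 = 41.852
v = 9.2 mL / 41.852 = 0.220 mL

0.220 mL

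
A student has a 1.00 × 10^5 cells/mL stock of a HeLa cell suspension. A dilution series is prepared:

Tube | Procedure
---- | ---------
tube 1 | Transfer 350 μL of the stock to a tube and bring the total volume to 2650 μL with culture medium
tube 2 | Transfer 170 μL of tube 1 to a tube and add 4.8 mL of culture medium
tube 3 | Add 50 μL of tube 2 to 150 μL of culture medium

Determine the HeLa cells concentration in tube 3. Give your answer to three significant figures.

Step 1: 350 μL brought to 2650 μL → factor 2650/350 = 7.5714
Step 2: 170 μL + 4.8 mL = 4970 μL total → factor 4970/170 = 29.235
Step 3: 50 μL + 150 μL = 200 μL total → factor 200/50 = 4
Overall dilution factor = 7.5714 × 29.235 × 4 = 885.41
Final = 1.00 × 10^5 cells/mL / 885.41 = 113 cells/mL

113 cells/mL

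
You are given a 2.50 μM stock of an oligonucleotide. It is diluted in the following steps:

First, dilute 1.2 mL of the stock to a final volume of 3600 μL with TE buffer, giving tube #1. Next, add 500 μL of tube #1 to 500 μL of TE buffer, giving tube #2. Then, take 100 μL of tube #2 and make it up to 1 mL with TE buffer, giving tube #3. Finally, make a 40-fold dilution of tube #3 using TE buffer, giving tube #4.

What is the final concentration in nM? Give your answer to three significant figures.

Step 1: 1.2 mL brought to 3600 μL → factor 3.6/1.2 = 3
Step 2: 500 μL + 500 μL = 1000 μL total → factor 1000/500 = 2
Step 3: 100 μL brought to 1 mL → factor 1000/100 = 10
Step 4: 40-fold → factor 40
Overall dilution factor = 3 × 2 × 10 × 40 = 2400
Final = 2.50 μM / 2400 = 0.001042 μM = 1.04 nM

1.04 nM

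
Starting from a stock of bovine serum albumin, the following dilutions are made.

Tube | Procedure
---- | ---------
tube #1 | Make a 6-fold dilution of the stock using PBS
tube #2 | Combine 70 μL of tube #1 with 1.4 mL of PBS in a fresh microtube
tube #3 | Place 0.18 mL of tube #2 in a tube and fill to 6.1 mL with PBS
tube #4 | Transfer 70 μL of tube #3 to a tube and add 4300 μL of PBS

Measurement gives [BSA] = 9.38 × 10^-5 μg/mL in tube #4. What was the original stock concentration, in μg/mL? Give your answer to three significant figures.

25.0 μg/mL

Step 1: 6-fold → factor 6
Step 2: 70 μL + 1.4 mL = 1470 μL total → factor 1470/70 = 21
Step 3: 0.18 mL brought to 6.1 mL → factor 6.1/0.18 = 33.889
Step 4: 70 μL + 4300 μL = 4370 μL total → factor 4370/70 = 62.429
Overall dilution factor = 6 × 21 × 33.889 × 62.429 = 2.6657 × 10^5
Stock = 9.38 × 10^-5 μg/mL × 2.6657 × 10^5 = 25.0 μg/mL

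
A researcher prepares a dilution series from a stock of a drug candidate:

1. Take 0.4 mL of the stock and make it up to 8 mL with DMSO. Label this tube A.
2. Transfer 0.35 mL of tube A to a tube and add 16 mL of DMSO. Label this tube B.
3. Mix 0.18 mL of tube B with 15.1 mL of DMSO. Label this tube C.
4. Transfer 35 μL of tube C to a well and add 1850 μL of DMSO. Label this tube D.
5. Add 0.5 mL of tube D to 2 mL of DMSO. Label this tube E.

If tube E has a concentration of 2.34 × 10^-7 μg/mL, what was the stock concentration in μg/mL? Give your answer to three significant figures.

Step 1: 0.4 mL brought to 8 mL → factor 8/0.4 = 20
Step 2: 0.35 mL + 16 mL = 16.35 mL total → factor 16.35/0.35 = 46.714
Step 3: 0.18 mL + 15.1 mL = 15.28 mL total → factor 15.28/0.18 = 84.889
Step 4: 35 μL + 1850 μL = 1885 μL total → factor 1885/35 = 53.857
Step 5: 0.5 mL + 2 mL = 2.5 mL total → factor 2.5/0.5 = 5
Overall dilution factor = 20 × 46.714 × 84.889 × 53.857 × 5 = 2.1357 × 10^7
Stock = 2.34 × 10^-7 μg/mL × 2.1357 × 10^7 = 5.00 μg/mL

5.00 μg/mL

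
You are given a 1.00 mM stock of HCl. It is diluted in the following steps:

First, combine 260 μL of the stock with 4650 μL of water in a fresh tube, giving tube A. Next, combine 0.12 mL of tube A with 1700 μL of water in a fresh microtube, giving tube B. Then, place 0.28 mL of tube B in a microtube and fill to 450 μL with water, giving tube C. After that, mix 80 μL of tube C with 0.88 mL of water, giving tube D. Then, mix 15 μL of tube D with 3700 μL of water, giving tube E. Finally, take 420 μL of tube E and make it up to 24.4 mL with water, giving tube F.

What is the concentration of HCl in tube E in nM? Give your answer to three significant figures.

0.731 nM

Step 1: 260 μL + 4650 μL = 4910 μL total → factor 4910/260 = 18.885
Step 2: 0.12 mL + 1700 μL = 1.82 mL total → factor 1.82/0.12 = 15.167
Step 3: 0.28 mL brought to 450 μL → factor 0.45/0.28 = 1.6071
Step 4: 80 μL + 0.88 mL = 960 μL total → factor 960/80 = 12
Step 5: 15 μL + 3700 μL = 3715 μL total → factor 3715/15 = 247.67
Dilution factor through tube E = 18.885 × 15.167 × 1.6071 × 12 × 247.67 = 1.368 × 10^6
[tube E] = 1.00 mM / 1.368 × 10^6 = 7.310 × 10^-7 mM = 0.731 nM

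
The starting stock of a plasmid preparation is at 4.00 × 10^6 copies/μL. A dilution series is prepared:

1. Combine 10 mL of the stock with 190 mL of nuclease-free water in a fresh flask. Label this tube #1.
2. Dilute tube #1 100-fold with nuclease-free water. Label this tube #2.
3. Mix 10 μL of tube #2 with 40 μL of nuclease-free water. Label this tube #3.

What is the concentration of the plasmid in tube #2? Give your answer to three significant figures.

2.00 × 10^3 copies/μL

Step 1: 10 mL + 190 mL = 200 mL total → factor 200/10 = 20
Step 2: 100-fold → factor 100
Dilution factor through tube #2 = 20 × 100 = 2000
[tube #2] = 4.00 × 10^6 copies/μL / 2000 = 2.00 × 10^3 copies/μL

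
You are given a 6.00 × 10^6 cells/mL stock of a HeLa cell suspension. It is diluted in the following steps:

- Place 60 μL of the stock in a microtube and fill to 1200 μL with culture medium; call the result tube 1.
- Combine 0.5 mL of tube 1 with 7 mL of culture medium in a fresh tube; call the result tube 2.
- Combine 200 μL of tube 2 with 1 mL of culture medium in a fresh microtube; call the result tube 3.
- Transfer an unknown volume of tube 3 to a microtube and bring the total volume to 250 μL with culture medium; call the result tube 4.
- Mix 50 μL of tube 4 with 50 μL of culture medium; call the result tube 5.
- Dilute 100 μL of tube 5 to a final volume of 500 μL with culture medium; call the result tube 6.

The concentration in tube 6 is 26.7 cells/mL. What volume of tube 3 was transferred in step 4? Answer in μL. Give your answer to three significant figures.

Step 1: 60 μL brought to 1200 μL → factor 1200/60 = 20
Step 2: 0.5 mL + 7 mL = 7.5 mL total → factor 7.5/0.5 = 15
Step 3: 200 μL + 1 mL = 1200 μL total → factor 1200/200 = 6
Step 4: v brought to 250 μL → factor = 250 μL/v
Step 5: 50 μL + 50 μL = 100 μL total → factor 100/50 = 2
Step 6: 100 μL brought to 500 μL → factor 500/100 = 5
Product of known-step factors = 18000
Overall factor = 6.00 × 10^6 cells/mL / (26.7 cells/mL) = 2.2472 × 10^5
Step-4 factor = 2.2472 × 10^5 / 18000 = 12.484
v = 250 μL / 12.484 = 20.0 μL

20.0 μL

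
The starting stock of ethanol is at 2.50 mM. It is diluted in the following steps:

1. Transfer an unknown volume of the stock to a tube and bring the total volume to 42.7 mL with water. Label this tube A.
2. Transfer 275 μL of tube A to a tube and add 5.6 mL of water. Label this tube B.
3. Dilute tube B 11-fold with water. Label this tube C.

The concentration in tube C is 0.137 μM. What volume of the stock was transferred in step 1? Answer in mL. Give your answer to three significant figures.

Step 1: v brought to 42.7 mL → factor = 42.7 mL/v
Step 2: 275 μL + 5.6 mL = 5875 μL total → factor 5875/275 = 21.364
Step 3: 11-fold → factor 11
Product of known-step factors = 235
Overall factor = 2.50 mM / (0.137 μM) = 18248
Step-1 factor = 18248 / 235 = 77.652
v = 42.7 mL / 77.652 = 0.550 mL

0.550 mL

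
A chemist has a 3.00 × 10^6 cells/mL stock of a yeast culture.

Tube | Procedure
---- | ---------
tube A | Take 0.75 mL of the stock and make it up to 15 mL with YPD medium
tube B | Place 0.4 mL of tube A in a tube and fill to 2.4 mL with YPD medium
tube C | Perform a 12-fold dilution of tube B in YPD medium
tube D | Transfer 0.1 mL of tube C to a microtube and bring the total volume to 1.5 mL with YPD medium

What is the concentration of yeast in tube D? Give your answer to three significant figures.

Step 1: 0.75 mL brought to 15 mL → factor 15/0.75 = 20
Step 2: 0.4 mL brought to 2.4 mL → factor 2.4/0.4 = 6
Step 3: 12-fold → factor 12
Step 4: 0.1 mL brought to 1.5 mL → factor 1.5/0.1 = 15
Overall dilution factor = 20 × 6 × 12 × 15 = 21600
Final = 3.00 × 10^6 cells/mL / 21600 = 139 cells/mL

139 cells/mL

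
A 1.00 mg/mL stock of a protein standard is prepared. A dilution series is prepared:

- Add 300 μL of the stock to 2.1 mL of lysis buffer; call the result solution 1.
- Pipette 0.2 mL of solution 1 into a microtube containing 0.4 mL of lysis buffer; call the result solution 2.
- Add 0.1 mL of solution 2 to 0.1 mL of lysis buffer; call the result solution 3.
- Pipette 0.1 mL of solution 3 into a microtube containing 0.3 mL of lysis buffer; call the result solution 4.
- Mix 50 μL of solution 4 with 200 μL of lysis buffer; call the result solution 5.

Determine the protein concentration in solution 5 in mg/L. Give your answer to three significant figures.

1.04 mg/L

Step 1: 300 μL + 2.1 mL = 2400 μL total → factor 2400/300 = 8
Step 2: 0.2 mL + 0.4 mL = 0.6 mL total → factor 0.6/0.2 = 3
Step 3: 0.1 mL + 0.1 mL = 0.2 mL total → factor 0.2/0.1 = 2
Step 4: 0.1 mL + 0.3 mL = 0.4 mL total → factor 0.4/0.1 = 4
Step 5: 50 μL + 200 μL = 250 μL total → factor 250/50 = 5
Overall dilution factor = 8 × 3 × 2 × 4 × 5 = 960
Final = 1.00 mg/mL / 960 = 0.001042 mg/mL = 1.04 mg/L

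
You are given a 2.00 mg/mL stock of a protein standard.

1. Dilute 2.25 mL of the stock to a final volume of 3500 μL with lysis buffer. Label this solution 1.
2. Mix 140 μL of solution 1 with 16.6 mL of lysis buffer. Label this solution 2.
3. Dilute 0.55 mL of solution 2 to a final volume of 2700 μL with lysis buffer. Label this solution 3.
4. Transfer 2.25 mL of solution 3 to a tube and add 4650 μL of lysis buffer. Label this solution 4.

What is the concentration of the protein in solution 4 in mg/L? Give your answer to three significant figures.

0.714 mg/L

Step 1: 2.25 mL brought to 3500 μL → factor 3.5/2.25 = 1.5556
Step 2: 140 μL + 16.6 mL = 16740 μL total → factor 16740/140 = 119.57
Step 3: 0.55 mL brought to 2700 μL → factor 2.7/0.55 = 4.9091
Step 4: 2.25 mL + 4650 μL = 6.9 mL total → factor 6.9/2.25 = 3.0667
Overall dilution factor = 1.5556 × 119.57 × 4.9091 × 3.0667 = 2800.1
Final = 2.00 mg/mL / 2800.1 = 0.0007142 mg/mL = 0.714 mg/L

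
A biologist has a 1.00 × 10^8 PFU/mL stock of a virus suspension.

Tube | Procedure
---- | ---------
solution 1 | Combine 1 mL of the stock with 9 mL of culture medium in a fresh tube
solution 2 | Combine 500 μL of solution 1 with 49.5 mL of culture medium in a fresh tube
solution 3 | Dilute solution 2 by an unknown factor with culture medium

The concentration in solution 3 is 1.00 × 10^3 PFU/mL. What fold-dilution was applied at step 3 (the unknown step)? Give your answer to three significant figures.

Step 1: 1 mL + 9 mL = 10 mL total → factor 10/1 = 10
Step 2: 500 μL + 49.5 mL = 50000 μL total → factor 50000/500 = 100
Step 3: unknown factor x
Product of known-step factors = 1000
Overall factor = 1.00 × 10^8 PFU/mL / (1.00 × 10^3 PFU/mL) = 1 × 10^5
x = 1 × 10^5 / 1000 = 100

100-fold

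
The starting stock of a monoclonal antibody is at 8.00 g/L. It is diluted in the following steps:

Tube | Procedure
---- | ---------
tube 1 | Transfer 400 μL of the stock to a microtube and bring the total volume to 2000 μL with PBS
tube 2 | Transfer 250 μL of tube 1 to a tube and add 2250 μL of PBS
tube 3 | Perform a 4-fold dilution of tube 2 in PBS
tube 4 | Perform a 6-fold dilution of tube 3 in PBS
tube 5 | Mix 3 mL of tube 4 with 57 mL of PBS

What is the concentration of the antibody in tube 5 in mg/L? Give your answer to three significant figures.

Step 1: 400 μL brought to 2000 μL → factor 2000/400 = 5
Step 2: 250 μL + 2250 μL = 2500 μL total → factor 2500/250 = 10
Step 3: 4-fold → factor 4
Step 4: 6-fold → factor 6
Step 5: 3 mL + 57 mL = 60 mL total → factor 60/3 = 20
Overall dilution factor = 5 × 10 × 4 × 6 × 20 = 24000
Final = 8.00 g/L / 24000 = 0.0003333 g/L = 0.333 mg/L

0.333 mg/L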